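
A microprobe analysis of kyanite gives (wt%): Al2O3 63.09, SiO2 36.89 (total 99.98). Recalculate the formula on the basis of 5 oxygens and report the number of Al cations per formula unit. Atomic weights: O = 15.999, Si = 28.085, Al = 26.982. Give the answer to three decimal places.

2.006 Al apfu

Al2O3 (M=101.961): mol = 0.61877; Al = 1.23754, O = 1.85631.
SiO2 (M=60.083): mol = 0.61398; Si = 0.61398, O = 1.22796.
ΣO = 3.08427; factor = 5/ΣO = 1.62113.
Al apfu = 1.23754 × 1.62113 = 2.006.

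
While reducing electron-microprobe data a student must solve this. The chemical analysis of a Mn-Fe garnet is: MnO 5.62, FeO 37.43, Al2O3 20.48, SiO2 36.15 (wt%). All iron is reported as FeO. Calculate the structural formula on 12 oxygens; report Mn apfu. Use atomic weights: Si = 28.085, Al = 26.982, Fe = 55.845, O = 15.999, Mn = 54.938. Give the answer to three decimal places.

MnO: 5.62/70.937 = 0.07923 mol → 0.07923 mol Mn, 0.07923 mol O.
FeO: 37.43/71.844 = 0.52099 mol → 0.52099 mol Fe, 0.52099 mol O.
Al2O3: 20.48/101.961 = 0.20086 mol → 0.40172 mol Al, 0.60258 mol O.
SiO2: 36.15/60.083 = 0.60167 mol → 0.60167 mol Si, 1.20334 mol O.
Total oxygen = 2.40614 mol. Normalization factor = 12/2.40614 = 4.98724.
Mn per 12 O = 0.07923 × 4.98724 = 0.395.

0.395 Mn apfu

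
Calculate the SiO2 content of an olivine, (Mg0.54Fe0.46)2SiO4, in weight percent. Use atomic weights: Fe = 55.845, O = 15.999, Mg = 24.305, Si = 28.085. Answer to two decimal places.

Molar mass of (Mg0.54Fe0.46)2SiO4 = 1.08*24.305 + 0.92*55.845 + 1*28.085 + 4*15.999 = 169.708 g/mol.
Each formula unit contains 1 Si, equivalent to 1/1 = 1.0000 mol SiO2.
M(SiO2) = 1×28.085 + 2×15.999 = 60.083 g/mol.
Mass of SiO2 per formula unit = 1.0000 × 60.083 = 60.083 g.
SiO2 wt% = 60.083 / 169.708 × 100 = 35.40%.

35.40 wt%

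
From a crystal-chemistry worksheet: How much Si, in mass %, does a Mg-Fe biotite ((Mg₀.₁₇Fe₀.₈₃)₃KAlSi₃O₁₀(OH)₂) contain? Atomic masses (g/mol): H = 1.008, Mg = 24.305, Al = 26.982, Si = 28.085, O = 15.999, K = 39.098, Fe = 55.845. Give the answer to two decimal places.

M((Mg₀.₁₇Fe₀.₈₃)₃KAlSi₃O₁₀(OH)₂) = 495.789 g/mol.
Si contributes 3 × 28.085 = 84.255 g per mole.
84.255/495.789 = 0.1699 → 16.99%.

16.99 mass %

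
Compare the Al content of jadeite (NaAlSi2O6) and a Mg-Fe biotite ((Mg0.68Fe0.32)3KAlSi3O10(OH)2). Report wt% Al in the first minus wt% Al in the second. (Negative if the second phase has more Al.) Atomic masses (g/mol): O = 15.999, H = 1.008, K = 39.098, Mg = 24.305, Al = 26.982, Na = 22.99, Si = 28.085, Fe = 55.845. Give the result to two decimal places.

7.32 percentage points

M(NaAlSi2O6) = 202.136 g/mol, so wt% Al = 26.982/202.136 × 100 = 13.35%.
M((Mg0.68Fe0.32)3KAlSi3O10(OH)2) = 447.532 g/mol, so wt% Al = 26.982/447.532 × 100 = 6.03%.
13.35 − 6.03 = 7.32 pp.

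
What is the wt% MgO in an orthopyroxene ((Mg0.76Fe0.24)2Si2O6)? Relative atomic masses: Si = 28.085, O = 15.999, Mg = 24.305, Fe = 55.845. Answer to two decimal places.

28.37 wt%

Formula mass = 215.913 g/mol.
1.52 Mg → 1.5200 mol MgO per formula unit; M(MgO) = 40.304, so MgO mass = 61.262 g.
61.262/215.913 × 100 = 28.37 wt%.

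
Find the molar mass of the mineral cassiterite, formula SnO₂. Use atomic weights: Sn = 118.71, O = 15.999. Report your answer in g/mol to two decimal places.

150.71 g/mol

Sn: 1 × 118.71 = 118.7100
O: 2 × 15.999 = 31.9980
Summing the contributions gives the formula mass.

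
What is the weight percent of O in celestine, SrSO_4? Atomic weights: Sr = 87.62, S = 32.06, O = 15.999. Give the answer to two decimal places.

M(SrSO_4) = 183.676 g/mol.
O contributes 4 × 15.999 = 63.996 g per mole.
63.996/183.676 = 0.3484 → 34.84%.

34.84 mass %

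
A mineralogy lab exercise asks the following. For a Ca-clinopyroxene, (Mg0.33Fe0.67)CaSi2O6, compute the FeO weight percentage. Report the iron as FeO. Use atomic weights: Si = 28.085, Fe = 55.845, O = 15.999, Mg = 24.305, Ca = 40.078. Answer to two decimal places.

20.25 wt%

M((Mg0.33Fe0.67)CaSi2O6) = 237.679 g/mol; M(FeO) = 71.844 g/mol.
Moles FeO per formula unit = 0.67 Fe ÷ 1 = 0.6700.
FeO fraction = (0.6700 × 71.844) / 237.679 = 48.135/237.679 = 0.2025.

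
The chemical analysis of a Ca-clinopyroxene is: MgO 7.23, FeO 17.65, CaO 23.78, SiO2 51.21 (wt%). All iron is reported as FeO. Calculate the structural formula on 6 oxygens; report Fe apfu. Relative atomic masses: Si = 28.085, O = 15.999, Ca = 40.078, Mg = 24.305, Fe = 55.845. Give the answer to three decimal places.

0.577 Fe apfu

MgO (M=40.304): mol = 0.17939; Mg = 0.17939, O = 0.17939.
FeO (M=71.844): mol = 0.24567; Fe = 0.24567, O = 0.24567.
CaO (M=56.077): mol = 0.42406; Ca = 0.42406, O = 0.42406.
SiO2 (M=60.083): mol = 0.85232; Si = 0.85232, O = 1.70464.
ΣO = 2.55376; factor = 6/ΣO = 2.34948.
Fe apfu = 0.24567 × 2.34948 = 0.577.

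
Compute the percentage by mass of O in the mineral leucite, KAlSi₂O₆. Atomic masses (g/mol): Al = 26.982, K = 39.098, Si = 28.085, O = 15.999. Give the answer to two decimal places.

M(KAlSi₂O₆) = 218.244 g/mol.
O contributes 6 × 15.999 = 95.994 g per mole.
95.994/218.244 = 0.4398 → 43.98%.

43.98 wt%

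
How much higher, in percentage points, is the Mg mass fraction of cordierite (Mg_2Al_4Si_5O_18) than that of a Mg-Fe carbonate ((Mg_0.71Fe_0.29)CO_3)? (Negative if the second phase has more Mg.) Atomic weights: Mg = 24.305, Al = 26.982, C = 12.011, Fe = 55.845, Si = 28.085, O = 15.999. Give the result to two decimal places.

First mineral: 48.610 g Mg in 584.945 g formula = 8.31 wt% Mg.
Second mineral: 17.257 g Mg in 93.460 g formula = 18.46 wt% Mg.
8.31% − 18.46% gives a difference of -10.15 percentage points.

-10.15 percentage points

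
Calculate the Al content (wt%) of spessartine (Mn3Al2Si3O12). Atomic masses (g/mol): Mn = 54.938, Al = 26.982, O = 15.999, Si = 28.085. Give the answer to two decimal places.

10.90 wt%

Molar mass of Mn3Al2Si3O12: 3×54.938 + 2×26.982 + 3×28.085 + 12×15.999 = 495.021 g/mol.
Mass of Al per formula unit: 2 × 26.982 = 53.964 g.
Weight fraction Al = 53.964 / 495.021 = 0.1090.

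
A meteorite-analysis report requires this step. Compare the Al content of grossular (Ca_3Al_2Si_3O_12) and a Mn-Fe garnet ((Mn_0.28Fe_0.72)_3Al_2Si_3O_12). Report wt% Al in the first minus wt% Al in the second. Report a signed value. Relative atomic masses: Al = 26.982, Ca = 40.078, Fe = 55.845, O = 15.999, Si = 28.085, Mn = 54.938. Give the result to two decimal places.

1.12 percentage points

Al in Ca_3Al_2Si_3O_12: molar mass 450.441 g/mol; 2×26.982 = 53.964 g → 11.98 wt%.
Al in (Mn_0.28Fe_0.72)_3Al_2Si_3O_12: molar mass 496.980 g/mol; 2×26.982 = 53.964 g → 10.86 wt%.
Difference = 11.98 − 10.86 = 1.12 percentage points.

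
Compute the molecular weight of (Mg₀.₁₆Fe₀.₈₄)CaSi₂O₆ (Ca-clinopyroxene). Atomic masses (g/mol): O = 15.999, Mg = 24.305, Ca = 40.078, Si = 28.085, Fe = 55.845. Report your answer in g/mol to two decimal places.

243.04 g/mol

Mg: 0.16 × 24.305 = 3.8888
Fe: 0.84 × 55.845 = 46.9098
Ca: 1 × 40.078 = 40.0780
Si: 2 × 28.085 = 56.1700
O: 6 × 15.999 = 95.9940
Summing the contributions gives the formula mass.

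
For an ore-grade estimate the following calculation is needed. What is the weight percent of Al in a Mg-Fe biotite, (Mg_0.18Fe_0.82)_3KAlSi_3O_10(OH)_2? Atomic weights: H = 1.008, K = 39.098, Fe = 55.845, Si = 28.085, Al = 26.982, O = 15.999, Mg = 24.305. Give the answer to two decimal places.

5.45 weight percent

Formula mass = 0.54*24.305 + 2.46*55.845 + 1*39.098 + 1*26.982 + 3*28.085 + 12*15.999 + 2*1.008 = 494.842 g/mol, of which 26.982 g is Al.
So Al makes up 26.982/494.842 = 0.0545 of the mass, i.e. 5.45%.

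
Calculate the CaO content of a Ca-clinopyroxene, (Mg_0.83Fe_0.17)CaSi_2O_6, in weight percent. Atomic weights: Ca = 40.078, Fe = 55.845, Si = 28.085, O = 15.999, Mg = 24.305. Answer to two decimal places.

Formula mass = 221.909 g/mol.
1 Ca → 1.0000 mol CaO per formula unit; M(CaO) = 56.077, so CaO mass = 56.077 g.
56.077/221.909 × 100 = 25.27 wt%.

25.27 wt%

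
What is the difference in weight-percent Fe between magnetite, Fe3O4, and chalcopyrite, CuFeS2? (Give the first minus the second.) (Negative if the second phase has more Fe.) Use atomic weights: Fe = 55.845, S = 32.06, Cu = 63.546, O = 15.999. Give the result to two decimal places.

First mineral: 167.535 g Fe in 231.531 g formula = 72.36 wt% Fe.
Second mineral: 55.845 g Fe in 183.511 g formula = 30.43 wt% Fe.
72.36% − 30.43% gives a difference of 41.93 percentage points.

41.93 percentage points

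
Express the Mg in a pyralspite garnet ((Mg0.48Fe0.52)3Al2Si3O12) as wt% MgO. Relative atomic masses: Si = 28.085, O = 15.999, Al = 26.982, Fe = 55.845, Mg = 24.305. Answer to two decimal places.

12.83 wt%

Formula mass = 452.324 g/mol.
1.44 Mg → 1.4400 mol MgO per formula unit; M(MgO) = 40.304, so MgO mass = 58.038 g.
58.038/452.324 × 100 = 12.83 wt%.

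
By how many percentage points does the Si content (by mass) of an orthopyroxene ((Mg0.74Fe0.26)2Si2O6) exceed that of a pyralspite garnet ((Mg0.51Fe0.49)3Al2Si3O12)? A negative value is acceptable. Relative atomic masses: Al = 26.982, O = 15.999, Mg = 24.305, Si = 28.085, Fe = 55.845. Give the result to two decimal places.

7.12 percentage points

Si in (Mg0.74Fe0.26)2Si2O6: molar mass 217.175 g/mol; 2×28.085 = 56.170 g → 25.86 wt%.
Si in (Mg0.51Fe0.49)3Al2Si3O12: molar mass 449.486 g/mol; 3×28.085 = 84.255 g → 18.74 wt%.
Difference = 25.86 − 18.74 = 7.12 percentage points.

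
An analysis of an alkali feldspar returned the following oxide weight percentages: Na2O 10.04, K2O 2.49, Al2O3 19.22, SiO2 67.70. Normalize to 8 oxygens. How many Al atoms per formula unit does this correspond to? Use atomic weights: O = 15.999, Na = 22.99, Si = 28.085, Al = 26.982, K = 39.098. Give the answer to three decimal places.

10.04 wt% Na2O ÷ 61.979 g/mol = 0.16199 mol, giving 0.32398 Na and 0.16199 O.
2.49 wt% K2O ÷ 94.195 g/mol = 0.02643 mol, giving 0.05286 K and 0.02643 O.
19.22 wt% Al2O3 ÷ 101.961 g/mol = 0.18850 mol, giving 0.37700 Al and 0.56550 O.
67.70 wt% SiO2 ÷ 60.083 g/mol = 1.12677 mol, giving 1.12677 Si and 2.25354 O.
Oxygen sums to 3.00746; scaling by 8/3.00746 = 2.66005 puts the formula on 8 O.
Al: 0.37700 × 2.66005 = 1.003 atoms per formula unit.

1.003 Al apfu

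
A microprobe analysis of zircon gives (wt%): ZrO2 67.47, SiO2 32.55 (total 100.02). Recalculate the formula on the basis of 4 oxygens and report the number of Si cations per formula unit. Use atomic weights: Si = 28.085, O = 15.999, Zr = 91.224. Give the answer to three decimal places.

ZrO2 (M=123.222): mol = 0.54755; Zr = 0.54755, O = 1.09510.
SiO2 (M=60.083): mol = 0.54175; Si = 0.54175, O = 1.08350.
ΣO = 2.17860; factor = 4/ΣO = 1.83604.
Si apfu = 0.54175 × 1.83604 = 0.995.

0.995 Si apfu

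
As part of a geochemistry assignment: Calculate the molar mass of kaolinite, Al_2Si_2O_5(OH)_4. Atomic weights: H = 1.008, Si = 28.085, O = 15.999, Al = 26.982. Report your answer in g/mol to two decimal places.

258.16 g/mol

M = 2*26.982 + 2*28.085 + 9*15.999 + 4*1.008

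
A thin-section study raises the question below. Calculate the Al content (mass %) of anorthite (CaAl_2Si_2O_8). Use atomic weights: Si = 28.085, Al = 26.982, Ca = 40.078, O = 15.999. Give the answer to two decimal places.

19.40 mass %

M(CaAl_2Si_2O_8) = 278.204 g/mol.
Al contributes 2 × 26.982 = 53.964 g per mole.
53.964/278.204 = 0.1940 → 19.40%.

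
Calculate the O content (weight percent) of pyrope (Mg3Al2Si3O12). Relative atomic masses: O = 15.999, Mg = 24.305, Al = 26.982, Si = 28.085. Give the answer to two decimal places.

47.63 weight percent

Formula mass = 3×24.305 + 2×26.982 + 3×28.085 + 12×15.999 = 403.122 g/mol, of which 191.988 g is O.
So O makes up 191.988/403.122 = 0.4763 of the mass, i.e. 47.63%.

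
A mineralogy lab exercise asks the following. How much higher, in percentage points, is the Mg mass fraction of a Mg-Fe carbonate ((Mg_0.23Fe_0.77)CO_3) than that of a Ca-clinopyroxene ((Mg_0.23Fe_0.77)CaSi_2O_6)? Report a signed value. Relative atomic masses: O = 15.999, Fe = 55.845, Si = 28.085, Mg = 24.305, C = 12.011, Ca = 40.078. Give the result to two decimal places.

Mg in (Mg_0.23Fe_0.77)CO_3: molar mass 108.599 g/mol; 0.23×24.305 = 5.590 g → 5.15 wt%.
Mg in (Mg_0.23Fe_0.77)CaSi_2O_6: molar mass 240.833 g/mol; 0.23×24.305 = 5.590 g → 2.32 wt%.
Difference = 5.15 − 2.32 = 2.83 percentage points.

2.83 percentage points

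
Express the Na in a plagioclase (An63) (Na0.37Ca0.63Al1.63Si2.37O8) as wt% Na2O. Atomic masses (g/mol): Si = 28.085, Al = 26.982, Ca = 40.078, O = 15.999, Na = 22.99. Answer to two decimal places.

M(Na0.37Ca0.63Al1.63Si2.37O8) = 272.290 g/mol; M(Na2O) = 61.979 g/mol.
Moles Na2O per formula unit = 0.37 Na ÷ 2 = 0.1850.
Na2O fraction = (0.1850 × 61.979) / 272.290 = 11.466/272.290 = 0.0421.

4.21 wt%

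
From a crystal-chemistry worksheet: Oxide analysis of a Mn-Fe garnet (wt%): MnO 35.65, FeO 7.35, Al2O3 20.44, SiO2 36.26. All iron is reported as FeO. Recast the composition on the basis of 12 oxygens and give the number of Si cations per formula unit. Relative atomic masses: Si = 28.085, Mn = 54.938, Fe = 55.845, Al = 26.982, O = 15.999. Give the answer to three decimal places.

3.001 Si apfu

MnO: 35.65/70.937 = 0.50256 mol → 0.50256 mol Mn, 0.50256 mol O.
FeO: 7.35/71.844 = 0.10230 mol → 0.10230 mol Fe, 0.10230 mol O.
Al2O3: 20.44/101.961 = 0.20047 mol → 0.40094 mol Al, 0.60141 mol O.
SiO2: 36.26/60.083 = 0.60350 mol → 0.60350 mol Si, 1.20700 mol O.
Total oxygen = 2.41327 mol. Normalization factor = 12/2.41327 = 4.97251.
Si per 12 O = 0.60350 × 4.97251 = 3.001.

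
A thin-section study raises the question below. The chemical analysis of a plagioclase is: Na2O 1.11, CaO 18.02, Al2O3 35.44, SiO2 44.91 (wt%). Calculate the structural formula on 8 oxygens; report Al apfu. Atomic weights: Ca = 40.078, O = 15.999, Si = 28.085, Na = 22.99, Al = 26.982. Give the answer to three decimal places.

Na2O (M=61.979): mol = 0.01791; Na = 0.03582, O = 0.01791.
CaO (M=56.077): mol = 0.32134; Ca = 0.32134, O = 0.32134.
Al2O3 (M=101.961): mol = 0.34758; Al = 0.69516, O = 1.04274.
SiO2 (M=60.083): mol = 0.74747; Si = 0.74747, O = 1.49494.
ΣO = 2.87693; factor = 8/ΣO = 2.78074.
Al apfu = 0.69516 × 2.78074 = 1.933.

1.933 Al apfu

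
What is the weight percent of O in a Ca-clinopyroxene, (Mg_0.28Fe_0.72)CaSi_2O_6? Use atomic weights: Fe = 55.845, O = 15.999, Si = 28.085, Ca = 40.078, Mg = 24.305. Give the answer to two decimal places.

Molar mass of (Mg_0.28Fe_0.72)CaSi_2O_6: 0.28*24.305 + 0.72*55.845 + 1*40.078 + 2*28.085 + 6*15.999 = 239.256 g/mol.
Mass of O per formula unit: 6 × 15.999 = 95.994 g.
Weight fraction O = 95.994 / 239.256 = 0.4012.

40.12 mass %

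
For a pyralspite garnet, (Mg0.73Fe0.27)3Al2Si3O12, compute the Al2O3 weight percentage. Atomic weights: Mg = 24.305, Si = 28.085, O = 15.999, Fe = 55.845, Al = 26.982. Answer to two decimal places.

23.79 wt%

Molar mass of (Mg0.73Fe0.27)3Al2Si3O12 = 2.19*24.305 + 0.81*55.845 + 2*26.982 + 3*28.085 + 12*15.999 = 428.669 g/mol.
Each formula unit contains 2 Al, equivalent to 2/2 = 1.0000 mol Al2O3.
M(Al2O3) = 2×26.982 + 3×15.999 = 101.961 g/mol.
Mass of Al2O3 per formula unit = 1.0000 × 101.961 = 101.961 g.
Al2O3 wt% = 101.961 / 428.669 × 100 = 23.79%.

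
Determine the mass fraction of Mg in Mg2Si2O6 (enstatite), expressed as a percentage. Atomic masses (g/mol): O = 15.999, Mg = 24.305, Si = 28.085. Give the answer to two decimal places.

24.21 weight percent

Formula mass = 2*24.305 + 2*28.085 + 6*15.999 = 200.774 g/mol, of which 48.610 g is Mg.
So Mg makes up 48.610/200.774 = 0.2421 of the mass, i.e. 24.21%.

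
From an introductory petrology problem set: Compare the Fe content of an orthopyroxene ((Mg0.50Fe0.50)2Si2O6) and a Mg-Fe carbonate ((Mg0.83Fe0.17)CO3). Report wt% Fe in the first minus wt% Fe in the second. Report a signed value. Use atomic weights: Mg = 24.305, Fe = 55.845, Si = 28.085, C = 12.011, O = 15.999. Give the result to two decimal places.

Fe in (Mg0.50Fe0.50)2Si2O6: molar mass 232.314 g/mol; 1×55.845 = 55.845 g → 24.04 wt%.
Fe in (Mg0.83Fe0.17)CO3: molar mass 89.675 g/mol; 0.17×55.845 = 9.494 g → 10.59 wt%.
Difference = 24.04 − 10.59 = 13.45 percentage points.

13.45 percentage points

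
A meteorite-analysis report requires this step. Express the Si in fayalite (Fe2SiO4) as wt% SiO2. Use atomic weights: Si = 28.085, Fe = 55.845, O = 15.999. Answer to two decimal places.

M(Fe2SiO4) = 203.771 g/mol; M(SiO2) = 60.083 g/mol.
Moles SiO2 per formula unit = 1 Si ÷ 1 = 1.0000.
SiO2 fraction = (1.0000 × 60.083) / 203.771 = 60.083/203.771 = 0.2949.

29.49 wt%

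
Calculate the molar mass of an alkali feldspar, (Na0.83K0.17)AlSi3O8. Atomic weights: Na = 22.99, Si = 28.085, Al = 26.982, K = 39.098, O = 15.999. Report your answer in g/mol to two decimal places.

Na: 0.83 × 22.99 = 19.0817
K: 0.17 × 39.098 = 6.6467
Al: 1 × 26.982 = 26.9820
Si: 3 × 28.085 = 84.2550
O: 8 × 15.999 = 127.9920
Summing the contributions gives the formula mass.

264.96 g/mol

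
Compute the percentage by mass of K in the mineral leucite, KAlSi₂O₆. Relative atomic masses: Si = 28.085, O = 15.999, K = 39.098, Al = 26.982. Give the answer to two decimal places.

M(KAlSi₂O₆) = 218.244 g/mol.
K contributes 1 × 39.098 = 39.098 g per mole.
39.098/218.244 = 0.1791 → 17.91%.

17.91 mass %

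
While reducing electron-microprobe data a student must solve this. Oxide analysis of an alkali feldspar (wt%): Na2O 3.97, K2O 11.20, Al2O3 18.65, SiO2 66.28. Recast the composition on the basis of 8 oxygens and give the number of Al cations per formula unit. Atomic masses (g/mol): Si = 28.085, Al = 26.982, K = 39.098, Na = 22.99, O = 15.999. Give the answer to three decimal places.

3.97 wt% Na2O ÷ 61.979 g/mol = 0.06405 mol, giving 0.12810 Na and 0.06405 O.
11.20 wt% K2O ÷ 94.195 g/mol = 0.11890 mol, giving 0.23780 K and 0.11890 O.
18.65 wt% Al2O3 ÷ 101.961 g/mol = 0.18291 mol, giving 0.36582 Al and 0.54873 O.
66.28 wt% SiO2 ÷ 60.083 g/mol = 1.10314 mol, giving 1.10314 Si and 2.20628 O.
Oxygen sums to 2.93796; scaling by 8/2.93796 = 2.72298 puts the formula on 8 O.
Al: 0.36582 × 2.72298 = 0.996 atoms per formula unit.

0.996 Al apfu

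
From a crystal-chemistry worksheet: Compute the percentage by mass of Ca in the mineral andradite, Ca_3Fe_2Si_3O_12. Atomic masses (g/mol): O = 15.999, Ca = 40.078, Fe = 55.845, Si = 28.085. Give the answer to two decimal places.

Formula mass = 3·40.078 + 2·55.845 + 3·28.085 + 12·15.999 = 508.167 g/mol, of which 120.234 g is Ca.
So Ca makes up 120.234/508.167 = 0.2366 of the mass, i.e. 23.66%.

23.66 weight percent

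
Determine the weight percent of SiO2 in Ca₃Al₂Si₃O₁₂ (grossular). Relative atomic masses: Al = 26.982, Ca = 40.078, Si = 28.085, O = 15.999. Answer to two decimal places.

M(Ca₃Al₂Si₃O₁₂) = 450.441 g/mol; M(SiO2) = 60.083 g/mol.
Moles SiO2 per formula unit = 3 Si ÷ 1 = 3.0000.
SiO2 fraction = (3.0000 × 60.083) / 450.441 = 180.249/450.441 = 0.4002.

40.02 wt%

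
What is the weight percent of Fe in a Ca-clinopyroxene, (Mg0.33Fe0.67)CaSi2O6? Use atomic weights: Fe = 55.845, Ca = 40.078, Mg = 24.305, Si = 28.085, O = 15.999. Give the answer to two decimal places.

15.74 weight percent

Formula mass = 0.33·24.305 + 0.67·55.845 + 1·40.078 + 2·28.085 + 6·15.999 = 237.679 g/mol, of which 37.416 g is Fe.
So Fe makes up 37.416/237.679 = 0.1574 of the mass, i.e. 15.74%.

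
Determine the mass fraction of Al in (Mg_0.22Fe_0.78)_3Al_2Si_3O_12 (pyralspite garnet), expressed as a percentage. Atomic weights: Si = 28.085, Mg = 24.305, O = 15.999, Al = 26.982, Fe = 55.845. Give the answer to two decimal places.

11.31 weight percent

Formula mass = 0.66*24.305 + 2.34*55.845 + 2*26.982 + 3*28.085 + 12*15.999 = 476.926 g/mol, of which 53.964 g is Al.
So Al makes up 53.964/476.926 = 0.1131 of the mass, i.e. 11.31%.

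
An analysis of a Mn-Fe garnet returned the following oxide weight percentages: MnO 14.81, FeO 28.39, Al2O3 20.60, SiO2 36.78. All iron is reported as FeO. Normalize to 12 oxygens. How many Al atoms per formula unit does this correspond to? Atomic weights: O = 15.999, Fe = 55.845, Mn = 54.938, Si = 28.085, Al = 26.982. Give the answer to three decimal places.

14.81 wt% MnO ÷ 70.937 g/mol = 0.20878 mol, giving 0.20878 Mn and 0.20878 O.
28.39 wt% FeO ÷ 71.844 g/mol = 0.39516 mol, giving 0.39516 Fe and 0.39516 O.
20.60 wt% Al2O3 ÷ 101.961 g/mol = 0.20204 mol, giving 0.40408 Al and 0.60612 O.
36.78 wt% SiO2 ÷ 60.083 g/mol = 0.61215 mol, giving 0.61215 Si and 1.22430 O.
Oxygen sums to 2.43436; scaling by 12/2.43436 = 4.92943 puts the formula on 12 O.
Al: 0.40408 × 4.92943 = 1.992 atoms per formula unit.

1.992 Al apfu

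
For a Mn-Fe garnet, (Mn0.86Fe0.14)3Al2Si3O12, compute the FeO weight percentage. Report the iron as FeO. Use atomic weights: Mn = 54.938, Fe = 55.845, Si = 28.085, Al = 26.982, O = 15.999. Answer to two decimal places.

6.09 wt%

Formula mass = 495.402 g/mol.
0.42 Fe → 0.4200 mol FeO per formula unit; M(FeO) = 71.844, so FeO mass = 30.174 g.
30.174/495.402 × 100 = 6.09 wt%.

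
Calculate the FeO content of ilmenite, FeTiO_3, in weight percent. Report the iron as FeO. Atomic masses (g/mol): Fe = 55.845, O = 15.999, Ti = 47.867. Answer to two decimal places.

M(FeTiO_3) = 151.709 g/mol; M(FeO) = 71.844 g/mol.
Moles FeO per formula unit = 1 Fe ÷ 1 = 1.0000.
FeO fraction = (1.0000 × 71.844) / 151.709 = 71.844/151.709 = 0.4736.

47.36 wt%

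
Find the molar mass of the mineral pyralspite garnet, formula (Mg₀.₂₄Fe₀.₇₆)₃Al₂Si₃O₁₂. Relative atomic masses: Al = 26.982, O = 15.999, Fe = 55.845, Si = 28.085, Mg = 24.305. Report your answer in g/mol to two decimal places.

M = 0.72(24.305) + 2.28(55.845) + 2(26.982) + 3(28.085) + 12(15.999)

475.03 g/mol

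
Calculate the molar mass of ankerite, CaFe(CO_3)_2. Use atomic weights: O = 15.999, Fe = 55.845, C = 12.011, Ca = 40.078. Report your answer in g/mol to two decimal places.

M = 1×40.078 + 1×55.845 + 2×12.011 + 6×15.999

215.94 g/mol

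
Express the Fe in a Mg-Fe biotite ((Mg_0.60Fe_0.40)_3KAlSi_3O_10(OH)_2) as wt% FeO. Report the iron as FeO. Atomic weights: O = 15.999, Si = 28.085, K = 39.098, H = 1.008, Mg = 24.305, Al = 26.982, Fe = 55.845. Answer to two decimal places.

18.94 wt%

Molar mass of (Mg_0.60Fe_0.40)_3KAlSi_3O_10(OH)_2 = 1.80*24.305 + 1.20*55.845 + 1*39.098 + 1*26.982 + 3*28.085 + 12*15.999 + 2*1.008 = 455.102 g/mol.
Each formula unit contains 1.20 Fe, equivalent to 1.20/1 = 1.2000 mol FeO.
M(FeO) = 1×55.845 + 1×15.999 = 71.844 g/mol.
Mass of FeO per formula unit = 1.2000 × 71.844 = 86.213 g.
FeO wt% = 86.213 / 455.102 × 100 = 18.94%.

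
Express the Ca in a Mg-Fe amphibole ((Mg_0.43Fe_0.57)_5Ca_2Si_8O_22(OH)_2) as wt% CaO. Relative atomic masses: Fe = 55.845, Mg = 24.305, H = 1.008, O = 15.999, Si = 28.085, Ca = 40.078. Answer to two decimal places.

Molar mass of (Mg_0.43Fe_0.57)_5Ca_2Si_8O_22(OH)_2 = 2.15*24.305 + 2.85*55.845 + 2*40.078 + 8*28.085 + 24*15.999 + 2*1.008 = 902.242 g/mol.
Each formula unit contains 2 Ca, equivalent to 2/1 = 2.0000 mol CaO.
M(CaO) = 1×40.078 + 1×15.999 = 56.077 g/mol.
Mass of CaO per formula unit = 2.0000 × 56.077 = 112.154 g.
CaO wt% = 112.154 / 902.242 × 100 = 12.43%.

12.43 wt%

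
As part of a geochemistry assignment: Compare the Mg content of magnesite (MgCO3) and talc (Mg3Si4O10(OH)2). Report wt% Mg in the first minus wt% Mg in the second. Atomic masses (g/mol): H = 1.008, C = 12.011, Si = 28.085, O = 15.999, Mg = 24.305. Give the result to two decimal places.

M(MgCO3) = 84.313 g/mol, so wt% Mg = 24.305/84.313 × 100 = 28.83%.
M(Mg3Si4O10(OH)2) = 379.259 g/mol, so wt% Mg = 72.915/379.259 × 100 = 19.23%.
28.83 − 19.23 = 9.60 pp.

9.60 percentage points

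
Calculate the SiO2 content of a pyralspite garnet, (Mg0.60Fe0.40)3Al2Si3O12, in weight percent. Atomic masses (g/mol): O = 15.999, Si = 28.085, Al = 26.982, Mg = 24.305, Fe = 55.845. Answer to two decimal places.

M((Mg0.60Fe0.40)3Al2Si3O12) = 440.970 g/mol; M(SiO2) = 60.083 g/mol.
Moles SiO2 per formula unit = 3 Si ÷ 1 = 3.0000.
SiO2 fraction = (3.0000 × 60.083) / 440.970 = 180.249/440.970 = 0.4088.

40.88 wt%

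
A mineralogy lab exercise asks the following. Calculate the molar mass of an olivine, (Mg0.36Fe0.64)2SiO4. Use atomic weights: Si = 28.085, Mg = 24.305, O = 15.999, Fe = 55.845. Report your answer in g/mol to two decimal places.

181.06 g/mol

M = 0.72·24.305 + 1.28·55.845 + 1·28.085 + 4·15.999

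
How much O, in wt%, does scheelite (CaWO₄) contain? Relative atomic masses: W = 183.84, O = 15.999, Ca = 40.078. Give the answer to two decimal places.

Molar mass of CaWO₄: 1×40.078 + 1×183.84 + 4×15.999 = 287.914 g/mol.
Mass of O per formula unit: 4 × 15.999 = 63.996 g.
Weight fraction O = 63.996 / 287.914 = 0.2223.

22.23 wt%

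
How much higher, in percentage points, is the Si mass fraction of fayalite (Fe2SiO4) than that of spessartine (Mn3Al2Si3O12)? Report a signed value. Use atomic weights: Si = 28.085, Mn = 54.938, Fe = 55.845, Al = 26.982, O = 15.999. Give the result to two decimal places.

-3.24 percentage points

M(Fe2SiO4) = 203.771 g/mol, so wt% Si = 28.085/203.771 × 100 = 13.78%.
M(Mn3Al2Si3O12) = 495.021 g/mol, so wt% Si = 84.255/495.021 × 100 = 17.02%.
13.78 − 17.02 = -3.24 pp.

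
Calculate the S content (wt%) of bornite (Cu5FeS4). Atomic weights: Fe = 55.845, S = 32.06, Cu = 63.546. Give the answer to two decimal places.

25.56 wt%

Formula mass = 5·63.546 + 1·55.845 + 4·32.06 = 501.815 g/mol, of which 128.240 g is S.
So S makes up 128.240/501.815 = 0.2556 of the mass, i.e. 25.56%.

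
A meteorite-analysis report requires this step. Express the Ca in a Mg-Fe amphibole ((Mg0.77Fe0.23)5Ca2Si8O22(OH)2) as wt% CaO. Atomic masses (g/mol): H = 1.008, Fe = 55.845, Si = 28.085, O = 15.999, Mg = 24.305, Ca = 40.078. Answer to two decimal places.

M((Mg0.77Fe0.23)5Ca2Si8O22(OH)2) = 848.624 g/mol; M(CaO) = 56.077 g/mol.
Moles CaO per formula unit = 2 Ca ÷ 1 = 2.0000.
CaO fraction = (2.0000 × 56.077) / 848.624 = 112.154/848.624 = 0.1322.

13.22 wt%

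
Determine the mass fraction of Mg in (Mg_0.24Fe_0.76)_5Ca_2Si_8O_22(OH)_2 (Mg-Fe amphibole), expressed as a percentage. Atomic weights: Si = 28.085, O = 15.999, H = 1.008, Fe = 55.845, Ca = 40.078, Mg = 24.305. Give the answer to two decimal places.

3.13 wt%

M((Mg_0.24Fe_0.76)_5Ca_2Si_8O_22(OH)_2) = 932.205 g/mol.
Mg contributes 1.20 × 24.305 = 29.166 g per mole.
29.166/932.205 = 0.0313 → 3.13%.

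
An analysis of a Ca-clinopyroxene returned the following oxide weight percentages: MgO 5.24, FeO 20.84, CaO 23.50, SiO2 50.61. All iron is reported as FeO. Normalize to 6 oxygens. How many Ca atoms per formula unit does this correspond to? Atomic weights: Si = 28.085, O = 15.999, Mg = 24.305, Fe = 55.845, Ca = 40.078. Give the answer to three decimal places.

5.24 wt% MgO ÷ 40.304 g/mol = 0.13001 mol, giving 0.13001 Mg and 0.13001 O.
20.84 wt% FeO ÷ 71.844 g/mol = 0.29007 mol, giving 0.29007 Fe and 0.29007 O.
23.50 wt% CaO ÷ 56.077 g/mol = 0.41907 mol, giving 0.41907 Ca and 0.41907 O.
50.61 wt% SiO2 ÷ 60.083 g/mol = 0.84233 mol, giving 0.84233 Si and 1.68466 O.
Oxygen sums to 2.52381; scaling by 6/2.52381 = 2.37736 puts the formula on 6 O.
Ca: 0.41907 × 2.37736 = 0.996 atoms per formula unit.

0.996 Ca apfu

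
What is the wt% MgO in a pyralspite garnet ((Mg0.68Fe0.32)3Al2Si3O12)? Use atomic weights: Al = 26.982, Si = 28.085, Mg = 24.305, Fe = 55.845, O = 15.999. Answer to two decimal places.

Molar mass of (Mg0.68Fe0.32)3Al2Si3O12 = 2.04×24.305 + 0.96×55.845 + 2×26.982 + 3×28.085 + 12×15.999 = 433.400 g/mol.
Each formula unit contains 2.04 Mg, equivalent to 2.04/1 = 2.0400 mol MgO.
M(MgO) = 1×24.305 + 1×15.999 = 40.304 g/mol.
Mass of MgO per formula unit = 2.0400 × 40.304 = 82.220 g.
MgO wt% = 82.220 / 433.400 × 100 = 18.97%.

18.97 wt%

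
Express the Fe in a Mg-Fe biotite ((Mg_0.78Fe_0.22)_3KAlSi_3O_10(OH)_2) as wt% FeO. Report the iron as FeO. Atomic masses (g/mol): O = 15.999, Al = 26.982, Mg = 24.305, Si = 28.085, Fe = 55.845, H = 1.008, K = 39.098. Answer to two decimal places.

10.82 wt%

Formula mass = 438.070 g/mol.
0.66 Fe → 0.6600 mol FeO per formula unit; M(FeO) = 71.844, so FeO mass = 47.417 g.
47.417/438.070 × 100 = 10.82 wt%.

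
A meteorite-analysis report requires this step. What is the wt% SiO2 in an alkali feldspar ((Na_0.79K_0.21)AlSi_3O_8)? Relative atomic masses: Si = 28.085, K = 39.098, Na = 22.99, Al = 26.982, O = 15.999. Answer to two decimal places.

67.86 wt%

Formula mass = 265.602 g/mol.
3 Si → 3.0000 mol SiO2 per formula unit; M(SiO2) = 60.083, so SiO2 mass = 180.249 g.
180.249/265.602 × 100 = 67.86 wt%.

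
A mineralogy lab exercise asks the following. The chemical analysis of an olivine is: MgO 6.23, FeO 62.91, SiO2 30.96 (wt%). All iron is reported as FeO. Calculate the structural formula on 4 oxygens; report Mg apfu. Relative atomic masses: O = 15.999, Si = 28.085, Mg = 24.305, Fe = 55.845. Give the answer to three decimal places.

0.300 Mg apfu

6.23 wt% MgO ÷ 40.304 g/mol = 0.15458 mol, giving 0.15458 Mg and 0.15458 O.
62.91 wt% FeO ÷ 71.844 g/mol = 0.87565 mol, giving 0.87565 Fe and 0.87565 O.
30.96 wt% SiO2 ÷ 60.083 g/mol = 0.51529 mol, giving 0.51529 Si and 1.03058 O.
Oxygen sums to 2.06081; scaling by 4/2.06081 = 1.94098 puts the formula on 4 O.
Mg: 0.15458 × 1.94098 = 0.300 atoms per formula unit.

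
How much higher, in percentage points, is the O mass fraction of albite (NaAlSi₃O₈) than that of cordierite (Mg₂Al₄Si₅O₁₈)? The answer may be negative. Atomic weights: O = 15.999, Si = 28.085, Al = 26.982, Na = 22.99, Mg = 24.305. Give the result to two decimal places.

First mineral: 127.992 g O in 262.219 g formula = 48.81 wt% O.
Second mineral: 287.982 g O in 584.945 g formula = 49.23 wt% O.
48.81% − 49.23% gives a difference of -0.42 percentage points.

-0.42 percentage points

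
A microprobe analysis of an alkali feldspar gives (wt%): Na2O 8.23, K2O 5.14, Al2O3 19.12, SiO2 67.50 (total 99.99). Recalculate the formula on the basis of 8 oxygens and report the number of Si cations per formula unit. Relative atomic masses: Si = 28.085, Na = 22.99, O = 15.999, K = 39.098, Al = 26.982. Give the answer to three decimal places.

2.999 Si apfu

8.23 wt% Na2O ÷ 61.979 g/mol = 0.13279 mol, giving 0.26558 Na and 0.13279 O.
5.14 wt% K2O ÷ 94.195 g/mol = 0.05457 mol, giving 0.10914 K and 0.05457 O.
19.12 wt% Al2O3 ÷ 101.961 g/mol = 0.18752 mol, giving 0.37504 Al and 0.56256 O.
67.50 wt% SiO2 ÷ 60.083 g/mol = 1.12345 mol, giving 1.12345 Si and 2.24690 O.
Oxygen sums to 2.99682; scaling by 8/2.99682 = 2.66950 puts the formula on 8 O.
Si: 1.12345 × 2.66950 = 2.999 atoms per formula unit.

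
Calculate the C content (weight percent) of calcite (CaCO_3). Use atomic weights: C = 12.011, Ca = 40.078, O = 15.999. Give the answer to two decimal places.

12.00 weight percent

Formula mass = 1*40.078 + 1*12.011 + 3*15.999 = 100.086 g/mol, of which 12.011 g is C.
So C makes up 12.011/100.086 = 0.1200 of the mass, i.e. 12.00%.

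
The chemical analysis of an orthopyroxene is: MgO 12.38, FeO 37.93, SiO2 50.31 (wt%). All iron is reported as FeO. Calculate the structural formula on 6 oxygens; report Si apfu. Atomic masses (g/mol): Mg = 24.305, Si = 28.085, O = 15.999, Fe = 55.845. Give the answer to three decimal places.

2.002 Si apfu

MgO (M=40.304): mol = 0.30717; Mg = 0.30717, O = 0.30717.
FeO (M=71.844): mol = 0.52795; Fe = 0.52795, O = 0.52795.
SiO2 (M=60.083): mol = 0.83734; Si = 0.83734, O = 1.67468.
ΣO = 2.50980; factor = 6/ΣO = 2.39063.
Si apfu = 0.83734 × 2.39063 = 2.002.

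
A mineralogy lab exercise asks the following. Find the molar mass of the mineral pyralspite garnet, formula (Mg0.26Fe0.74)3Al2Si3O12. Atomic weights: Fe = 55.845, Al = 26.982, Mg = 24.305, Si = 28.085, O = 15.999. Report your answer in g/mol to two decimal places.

The formula mass is the sum 0.78×24.305 + 2.22×55.845 + 2×26.982 + 3×28.085 + 12×15.999.

473.14 g/mol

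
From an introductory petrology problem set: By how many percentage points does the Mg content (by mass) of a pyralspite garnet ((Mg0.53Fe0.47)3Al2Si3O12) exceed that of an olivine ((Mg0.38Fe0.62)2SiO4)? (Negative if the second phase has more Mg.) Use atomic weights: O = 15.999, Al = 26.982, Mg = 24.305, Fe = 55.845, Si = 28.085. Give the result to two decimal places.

Mg in (Mg0.53Fe0.47)3Al2Si3O12: molar mass 447.593 g/mol; 1.59×24.305 = 38.645 g → 8.63 wt%.
Mg in (Mg0.38Fe0.62)2SiO4: molar mass 179.801 g/mol; 0.76×24.305 = 18.472 g → 10.27 wt%.
Difference = 8.63 − 10.27 = -1.64 percentage points.

-1.64 percentage points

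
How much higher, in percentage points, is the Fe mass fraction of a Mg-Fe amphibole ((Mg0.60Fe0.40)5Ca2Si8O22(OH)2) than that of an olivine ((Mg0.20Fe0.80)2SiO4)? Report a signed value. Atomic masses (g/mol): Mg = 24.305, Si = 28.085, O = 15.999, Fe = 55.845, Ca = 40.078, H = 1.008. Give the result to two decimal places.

First mineral: 111.690 g Fe in 875.433 g formula = 12.76 wt% Fe.
Second mineral: 89.352 g Fe in 191.155 g formula = 46.74 wt% Fe.
12.76% − 46.74% gives a difference of -33.98 percentage points.

-33.98 percentage points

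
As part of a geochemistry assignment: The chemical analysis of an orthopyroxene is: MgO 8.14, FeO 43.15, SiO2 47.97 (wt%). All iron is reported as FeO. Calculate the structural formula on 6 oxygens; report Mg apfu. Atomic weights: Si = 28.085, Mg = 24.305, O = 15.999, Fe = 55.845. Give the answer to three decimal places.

0.505 Mg apfu

8.14 wt% MgO ÷ 40.304 g/mol = 0.20197 mol, giving 0.20197 Mg and 0.20197 O.
43.15 wt% FeO ÷ 71.844 g/mol = 0.60061 mol, giving 0.60061 Fe and 0.60061 O.
47.97 wt% SiO2 ÷ 60.083 g/mol = 0.79840 mol, giving 0.79840 Si and 1.59680 O.
Oxygen sums to 2.39938; scaling by 6/2.39938 = 2.50065 puts the formula on 6 O.
Mg: 0.20197 × 2.50065 = 0.505 atoms per formula unit.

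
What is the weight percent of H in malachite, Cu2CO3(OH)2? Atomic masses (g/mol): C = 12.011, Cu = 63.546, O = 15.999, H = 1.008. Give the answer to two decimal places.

0.91 wt%

M(Cu2CO3(OH)2) = 221.114 g/mol.
H contributes 2 × 1.008 = 2.016 g per mole.
2.016/221.114 = 0.0091 → 0.91%.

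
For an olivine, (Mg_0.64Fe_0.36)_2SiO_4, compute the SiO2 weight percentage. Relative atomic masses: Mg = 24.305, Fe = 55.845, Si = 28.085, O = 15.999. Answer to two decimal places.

36.77 wt%

M((Mg_0.64Fe_0.36)_2SiO_4) = 163.400 g/mol; M(SiO2) = 60.083 g/mol.
Moles SiO2 per formula unit = 1 Si ÷ 1 = 1.0000.
SiO2 fraction = (1.0000 × 60.083) / 163.400 = 60.083/163.400 = 0.3677.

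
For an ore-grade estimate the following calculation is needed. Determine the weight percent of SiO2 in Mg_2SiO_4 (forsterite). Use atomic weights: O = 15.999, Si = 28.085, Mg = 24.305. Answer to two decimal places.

Molar mass of Mg_2SiO_4 = 2×24.305 + 1×28.085 + 4×15.999 = 140.691 g/mol.
Each formula unit contains 1 Si, equivalent to 1/1 = 1.0000 mol SiO2.
M(SiO2) = 1×28.085 + 2×15.999 = 60.083 g/mol.
Mass of SiO2 per formula unit = 1.0000 × 60.083 = 60.083 g.
SiO2 wt% = 60.083 / 140.691 × 100 = 42.71%.

42.71 wt%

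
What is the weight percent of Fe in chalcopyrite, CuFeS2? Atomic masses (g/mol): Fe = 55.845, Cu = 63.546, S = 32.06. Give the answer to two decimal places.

30.43 mass %

Formula mass = 1×63.546 + 1×55.845 + 2×32.06 = 183.511 g/mol, of which 55.845 g is Fe.
So Fe makes up 55.845/183.511 = 0.3043 of the mass, i.e. 30.43%.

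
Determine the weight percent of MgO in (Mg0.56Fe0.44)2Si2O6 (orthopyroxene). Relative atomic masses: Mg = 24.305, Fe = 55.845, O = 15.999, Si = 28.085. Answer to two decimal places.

Formula mass = 228.529 g/mol.
1.12 Mg → 1.1200 mol MgO per formula unit; M(MgO) = 40.304, so MgO mass = 45.140 g.
45.140/228.529 × 100 = 19.75 wt%.

19.75 wt%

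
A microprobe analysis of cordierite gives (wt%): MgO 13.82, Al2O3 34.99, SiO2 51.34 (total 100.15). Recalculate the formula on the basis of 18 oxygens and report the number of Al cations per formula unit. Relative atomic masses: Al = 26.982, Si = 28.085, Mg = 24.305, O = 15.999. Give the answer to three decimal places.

4.009 Al apfu

MgO: 13.82/40.304 = 0.34289 mol → 0.34289 mol Mg, 0.34289 mol O.
Al2O3: 34.99/101.961 = 0.34317 mol → 0.68634 mol Al, 1.02951 mol O.
SiO2: 51.34/60.083 = 0.85448 mol → 0.85448 mol Si, 1.70896 mol O.
Total oxygen = 3.08136 mol. Normalization factor = 18/3.08136 = 5.84158.
Al per 18 O = 0.68634 × 5.84158 = 4.009.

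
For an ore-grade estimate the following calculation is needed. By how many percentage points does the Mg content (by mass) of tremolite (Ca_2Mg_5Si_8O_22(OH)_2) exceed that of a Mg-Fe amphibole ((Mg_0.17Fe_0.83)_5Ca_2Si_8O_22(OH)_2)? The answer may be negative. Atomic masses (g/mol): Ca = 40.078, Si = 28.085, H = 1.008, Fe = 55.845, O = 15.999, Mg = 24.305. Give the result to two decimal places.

M(Ca_2Mg_5Si_8O_22(OH)_2) = 812.353 g/mol, so wt% Mg = 121.525/812.353 × 100 = 14.96%.
M((Mg_0.17Fe_0.83)_5Ca_2Si_8O_22(OH)_2) = 943.244 g/mol, so wt% Mg = 20.659/943.244 × 100 = 2.19%.
14.96 − 2.19 = 12.77 pp.

12.77 percentage points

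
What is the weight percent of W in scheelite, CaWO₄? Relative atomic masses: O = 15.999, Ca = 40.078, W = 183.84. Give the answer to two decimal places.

63.85 mass %

Molar mass of CaWO₄: 1*40.078 + 1*183.84 + 4*15.999 = 287.914 g/mol.
Mass of W per formula unit: 1 × 183.84 = 183.840 g.
Weight fraction W = 183.840 / 287.914 = 0.6385.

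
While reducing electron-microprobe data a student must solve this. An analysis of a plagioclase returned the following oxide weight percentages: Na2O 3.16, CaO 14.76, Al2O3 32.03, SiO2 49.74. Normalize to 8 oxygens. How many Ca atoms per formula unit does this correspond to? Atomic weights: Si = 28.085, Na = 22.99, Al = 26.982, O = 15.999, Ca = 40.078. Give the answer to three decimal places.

0.723 Ca apfu

Na2O (M=61.979): mol = 0.05099; Na = 0.10198, O = 0.05099.
CaO (M=56.077): mol = 0.26321; Ca = 0.26321, O = 0.26321.
Al2O3 (M=101.961): mol = 0.31414; Al = 0.62828, O = 0.94242.
SiO2 (M=60.083): mol = 0.82785; Si = 0.82785, O = 1.65570.
ΣO = 2.91232; factor = 8/ΣO = 2.74695.
Ca apfu = 0.26321 × 2.74695 = 0.723.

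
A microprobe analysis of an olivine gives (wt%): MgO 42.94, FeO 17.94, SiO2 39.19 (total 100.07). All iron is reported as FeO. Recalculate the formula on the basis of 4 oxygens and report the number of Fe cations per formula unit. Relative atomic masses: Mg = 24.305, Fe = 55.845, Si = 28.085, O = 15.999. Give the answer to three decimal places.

0.381 Fe apfu

MgO: 42.94/40.304 = 1.06540 mol → 1.06540 mol Mg, 1.06540 mol O.
FeO: 17.94/71.844 = 0.24971 mol → 0.24971 mol Fe, 0.24971 mol O.
SiO2: 39.19/60.083 = 0.65226 mol → 0.65226 mol Si, 1.30452 mol O.
Total oxygen = 2.61963 mol. Normalization factor = 4/2.61963 = 1.52693.
Fe per 4 O = 0.24971 × 1.52693 = 0.381.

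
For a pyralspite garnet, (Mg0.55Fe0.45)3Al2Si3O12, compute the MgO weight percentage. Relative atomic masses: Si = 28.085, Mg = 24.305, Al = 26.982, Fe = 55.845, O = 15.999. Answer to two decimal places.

14.92 wt%

Molar mass of (Mg0.55Fe0.45)3Al2Si3O12 = 1.65×24.305 + 1.35×55.845 + 2×26.982 + 3×28.085 + 12×15.999 = 445.701 g/mol.
Each formula unit contains 1.65 Mg, equivalent to 1.65/1 = 1.6500 mol MgO.
M(MgO) = 1×24.305 + 1×15.999 = 40.304 g/mol.
Mass of MgO per formula unit = 1.6500 × 40.304 = 66.502 g.
MgO wt% = 66.502 / 445.701 × 100 = 14.92%.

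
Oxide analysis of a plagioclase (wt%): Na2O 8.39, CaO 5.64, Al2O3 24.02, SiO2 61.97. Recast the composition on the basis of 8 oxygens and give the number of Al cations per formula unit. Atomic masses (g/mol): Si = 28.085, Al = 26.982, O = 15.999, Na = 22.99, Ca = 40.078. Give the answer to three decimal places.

8.39 wt% Na2O ÷ 61.979 g/mol = 0.13537 mol, giving 0.27074 Na and 0.13537 O.
5.64 wt% CaO ÷ 56.077 g/mol = 0.10058 mol, giving 0.10058 Ca and 0.10058 O.
24.02 wt% Al2O3 ÷ 101.961 g/mol = 0.23558 mol, giving 0.47116 Al and 0.70674 O.
61.97 wt% SiO2 ÷ 60.083 g/mol = 1.03141 mol, giving 1.03141 Si and 2.06282 O.
Oxygen sums to 3.00551; scaling by 8/3.00551 = 2.66178 puts the formula on 8 O.
Al: 0.47116 × 2.66178 = 1.254 atoms per formula unit.

1.254 Al apfu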